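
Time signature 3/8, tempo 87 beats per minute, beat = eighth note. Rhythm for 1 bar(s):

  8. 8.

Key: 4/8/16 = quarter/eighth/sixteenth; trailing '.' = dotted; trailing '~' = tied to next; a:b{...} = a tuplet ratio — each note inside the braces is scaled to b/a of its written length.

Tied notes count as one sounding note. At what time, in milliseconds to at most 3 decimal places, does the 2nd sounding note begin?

note 2 onset = 3/2b = 1034.483ms

1. 0.0ms @ 0 + 1034.483ms (3/2)
2. 1034.483ms @ 3/2 + 1034.483ms (3/2)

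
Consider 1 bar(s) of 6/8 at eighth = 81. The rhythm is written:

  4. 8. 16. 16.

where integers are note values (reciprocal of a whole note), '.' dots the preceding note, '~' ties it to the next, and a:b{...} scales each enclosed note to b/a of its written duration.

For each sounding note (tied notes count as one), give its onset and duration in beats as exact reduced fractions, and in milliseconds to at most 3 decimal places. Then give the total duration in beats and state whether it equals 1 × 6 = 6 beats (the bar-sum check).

1) 0.0ms=0b +2222.222ms=3b
2) 2222.222ms=3b +1111.111ms=3/2b
3) 3333.333ms=9/2b +555.556ms=3/4b
4) 3888.889ms=21/4b +555.556ms=3/4b
Σ=6b of 6 (81bpm 6/8) — PASS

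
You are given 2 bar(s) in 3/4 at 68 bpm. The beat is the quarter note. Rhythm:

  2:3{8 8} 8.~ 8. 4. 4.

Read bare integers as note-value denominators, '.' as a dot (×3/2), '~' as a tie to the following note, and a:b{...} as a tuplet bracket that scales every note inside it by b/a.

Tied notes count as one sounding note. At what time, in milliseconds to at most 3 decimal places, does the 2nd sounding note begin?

note 2 onset = 3/4b = 661.765ms

1. 0.0ms @ 0 + 661.765ms (3/4)
2. 661.765ms @ 3/4 + 661.765ms (3/4)
3. 1323.529ms @ 3/2 + 1323.529ms (3/2)
4. 2647.059ms @ 3 + 1323.529ms (3/2)
5. 3970.588ms @ 9/2 + 1323.529ms (3/2)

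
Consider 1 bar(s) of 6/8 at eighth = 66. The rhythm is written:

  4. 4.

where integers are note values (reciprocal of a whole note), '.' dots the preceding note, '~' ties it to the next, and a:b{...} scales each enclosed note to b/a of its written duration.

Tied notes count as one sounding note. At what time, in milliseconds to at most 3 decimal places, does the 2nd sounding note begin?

1. 0.0ms @ 0 + 2727.273ms (3)
2. 2727.273ms @ 3 + 2727.273ms (3)

note 2 onset = 3b = 2727.273ms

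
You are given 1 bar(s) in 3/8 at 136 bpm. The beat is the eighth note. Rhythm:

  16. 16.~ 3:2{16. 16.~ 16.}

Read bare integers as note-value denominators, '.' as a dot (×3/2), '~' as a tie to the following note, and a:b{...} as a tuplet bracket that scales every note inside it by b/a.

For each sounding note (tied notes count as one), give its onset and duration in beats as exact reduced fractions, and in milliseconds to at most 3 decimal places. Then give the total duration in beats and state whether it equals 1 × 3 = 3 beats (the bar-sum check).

1) 0.0ms=0b +330.882ms=3/4b
2) 330.882ms=3/4b +551.471ms=5/4b
3) 882.353ms=2b +441.176ms=1b
Σ=3b of 3 (136bpm 3/8) — PASS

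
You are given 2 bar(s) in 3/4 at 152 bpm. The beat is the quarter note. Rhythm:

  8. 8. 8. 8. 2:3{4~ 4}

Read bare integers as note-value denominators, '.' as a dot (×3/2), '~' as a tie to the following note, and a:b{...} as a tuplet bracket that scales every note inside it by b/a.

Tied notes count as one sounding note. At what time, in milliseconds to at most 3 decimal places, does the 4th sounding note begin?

1. 0.0ms @ 0 + 296.053ms (3/4)
2. 296.053ms @ 3/4 + 296.053ms (3/4)
3. 592.105ms @ 3/2 + 296.053ms (3/4)
4. 888.158ms @ 9/4 + 296.053ms (3/4)
5. 1184.211ms @ 3 + 1184.211ms (3)

note 4 onset = 9/4b = 888.158ms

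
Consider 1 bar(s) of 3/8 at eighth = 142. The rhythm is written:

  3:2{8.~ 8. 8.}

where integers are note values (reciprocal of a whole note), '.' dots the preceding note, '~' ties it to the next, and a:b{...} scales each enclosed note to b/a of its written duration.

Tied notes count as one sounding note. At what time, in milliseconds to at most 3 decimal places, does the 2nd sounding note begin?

note 2 onset = 2b = 845.07ms

1. 0.0ms @ 0 + 845.07ms (2)
2. 845.07ms @ 2 + 422.535ms (1)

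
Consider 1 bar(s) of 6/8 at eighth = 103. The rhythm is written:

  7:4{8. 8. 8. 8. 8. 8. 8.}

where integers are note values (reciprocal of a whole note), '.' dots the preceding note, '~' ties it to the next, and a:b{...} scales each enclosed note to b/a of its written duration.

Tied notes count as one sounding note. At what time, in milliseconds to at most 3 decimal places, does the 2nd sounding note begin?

1. 0.0ms @ 0 + 499.307ms (6/7)
2. 499.307ms @ 6/7 + 499.307ms (6/7)
3. 998.613ms @ 12/7 + 499.307ms (6/7)
4. 1497.92ms @ 18/7 + 499.307ms (6/7)
5. 1997.226ms @ 24/7 + 499.307ms (6/7)
6. 2496.533ms @ 30/7 + 499.307ms (6/7)
7. 2995.839ms @ 36/7 + 499.307ms (6/7)

note 2 onset = 6/7b = 499.307ms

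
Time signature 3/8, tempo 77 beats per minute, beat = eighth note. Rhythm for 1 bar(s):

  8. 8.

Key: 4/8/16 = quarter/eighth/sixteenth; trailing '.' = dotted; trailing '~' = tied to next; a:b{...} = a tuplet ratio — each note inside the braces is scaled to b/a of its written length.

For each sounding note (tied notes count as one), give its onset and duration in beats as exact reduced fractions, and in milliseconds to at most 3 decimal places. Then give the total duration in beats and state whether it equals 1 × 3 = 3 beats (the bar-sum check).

1) 0.0ms=0b +1168.831ms=3/2b
2) 1168.831ms=3/2b +1168.831ms=3/2b
Σ=3b of 3 (77bpm 3/8) — PASS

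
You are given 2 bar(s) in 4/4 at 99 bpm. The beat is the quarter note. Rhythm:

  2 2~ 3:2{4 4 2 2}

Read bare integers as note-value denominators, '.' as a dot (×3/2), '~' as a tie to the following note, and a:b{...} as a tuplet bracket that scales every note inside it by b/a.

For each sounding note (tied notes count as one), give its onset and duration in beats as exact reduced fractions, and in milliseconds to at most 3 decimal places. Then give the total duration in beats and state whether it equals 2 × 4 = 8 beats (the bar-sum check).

1) 0.0ms=0b +1212.121ms=2b
2) 1212.121ms=2b +1616.162ms=8/3b
3) 2828.283ms=14/3b +404.04ms=2/3b
4) 3232.323ms=16/3b +808.081ms=4/3b
5) 4040.404ms=20/3b +808.081ms=4/3b
Σ=8b of 8 (99bpm 4/4) — PASS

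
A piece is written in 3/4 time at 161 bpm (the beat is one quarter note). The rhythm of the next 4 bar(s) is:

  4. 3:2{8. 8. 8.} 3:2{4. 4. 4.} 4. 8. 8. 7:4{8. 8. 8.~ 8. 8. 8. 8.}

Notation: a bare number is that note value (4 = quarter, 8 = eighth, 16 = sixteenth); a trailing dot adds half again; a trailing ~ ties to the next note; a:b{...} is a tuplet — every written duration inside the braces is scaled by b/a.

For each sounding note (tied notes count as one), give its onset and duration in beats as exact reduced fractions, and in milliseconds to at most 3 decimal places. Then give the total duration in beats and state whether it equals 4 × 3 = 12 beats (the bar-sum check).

1) 0.0ms=0b +559.006ms=3/2b
2) 559.006ms=3/2b +186.335ms=1/2b
3) 745.342ms=2b +186.335ms=1/2b
4) 931.677ms=5/2b +186.335ms=1/2b
5) 1118.012ms=3b +372.671ms=1b
6) 1490.683ms=4b +372.671ms=1b
7) 1863.354ms=5b +372.671ms=1b
8) 2236.025ms=6b +559.006ms=3/2b
9) 2795.031ms=15/2b +279.503ms=3/4b
10) 3074.534ms=33/4b +279.503ms=3/4b
11) 3354.037ms=9b +159.716ms=3/7b
12) 3513.753ms=66/7b +159.716ms=3/7b
13) 3673.469ms=69/7b +319.432ms=6/7b
14) 3992.902ms=75/7b +159.716ms=3/7b
15) 4152.618ms=78/7b +159.716ms=3/7b
16) 4312.334ms=81/7b +159.716ms=3/7b
Σ=12b of 12 (161bpm 3/4) — PASS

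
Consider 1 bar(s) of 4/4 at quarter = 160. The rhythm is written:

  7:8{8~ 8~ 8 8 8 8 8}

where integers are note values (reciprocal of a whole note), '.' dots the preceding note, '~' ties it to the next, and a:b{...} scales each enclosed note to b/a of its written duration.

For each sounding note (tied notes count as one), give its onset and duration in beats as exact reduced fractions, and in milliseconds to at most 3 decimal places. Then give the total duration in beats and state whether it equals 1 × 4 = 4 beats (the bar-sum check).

1) 0.0ms=0b +642.857ms=12/7b
2) 642.857ms=12/7b +214.286ms=4/7b
3) 857.143ms=16/7b +214.286ms=4/7b
4) 1071.429ms=20/7b +214.286ms=4/7b
5) 1285.714ms=24/7b +214.286ms=4/7b
Σ=4b of 4 (160bpm 4/4) — PASS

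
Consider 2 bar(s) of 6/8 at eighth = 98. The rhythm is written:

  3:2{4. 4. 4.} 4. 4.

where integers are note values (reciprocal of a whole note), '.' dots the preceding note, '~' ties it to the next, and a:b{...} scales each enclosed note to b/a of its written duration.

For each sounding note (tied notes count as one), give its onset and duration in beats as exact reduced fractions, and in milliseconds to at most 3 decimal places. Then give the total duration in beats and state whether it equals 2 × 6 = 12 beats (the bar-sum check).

1) 0.0ms=0b +1224.49ms=2b
2) 1224.49ms=2b +1224.49ms=2b
3) 2448.98ms=4b +1224.49ms=2b
4) 3673.469ms=6b +1836.735ms=3b
5) 5510.204ms=9b +1836.735ms=3b
Σ=12b of 12 (98bpm 6/8) — PASS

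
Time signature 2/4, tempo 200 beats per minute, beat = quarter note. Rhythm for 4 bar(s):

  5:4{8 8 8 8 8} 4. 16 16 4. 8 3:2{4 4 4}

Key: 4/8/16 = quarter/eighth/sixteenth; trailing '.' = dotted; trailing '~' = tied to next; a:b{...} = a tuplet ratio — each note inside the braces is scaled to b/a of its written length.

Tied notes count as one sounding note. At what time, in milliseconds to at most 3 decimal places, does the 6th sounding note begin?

1. 0.0ms @ 0 + 120.0ms (2/5)
2. 120.0ms @ 2/5 + 120.0ms (2/5)
3. 240.0ms @ 4/5 + 120.0ms (2/5)
4. 360.0ms @ 6/5 + 120.0ms (2/5)
5. 480.0ms @ 8/5 + 120.0ms (2/5)
6. 600.0ms @ 2 + 450.0ms (3/2)
7. 1050.0ms @ 7/2 + 75.0ms (1/4)
8. 1125.0ms @ 15/4 + 75.0ms (1/4)
9. 1200.0ms @ 4 + 450.0ms (3/2)
10. 1650.0ms @ 11/2 + 150.0ms (1/2)
11. 1800.0ms @ 6 + 200.0ms (2/3)
12. 2000.0ms @ 20/3 + 200.0ms (2/3)
13. 2200.0ms @ 22/3 + 200.0ms (2/3)

note 6 onset = 2b = 600.0ms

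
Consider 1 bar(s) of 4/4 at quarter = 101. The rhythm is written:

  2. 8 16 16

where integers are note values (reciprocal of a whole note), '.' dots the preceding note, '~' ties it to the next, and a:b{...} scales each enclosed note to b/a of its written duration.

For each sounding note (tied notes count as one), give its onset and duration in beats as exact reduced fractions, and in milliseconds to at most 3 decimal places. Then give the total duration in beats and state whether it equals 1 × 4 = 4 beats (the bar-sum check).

1) 0.0ms=0b +1782.178ms=3b
2) 1782.178ms=3b +297.03ms=1/2b
3) 2079.208ms=7/2b +148.515ms=1/4b
4) 2227.723ms=15/4b +148.515ms=1/4b
Σ=4b of 4 (101bpm 4/4) — PASS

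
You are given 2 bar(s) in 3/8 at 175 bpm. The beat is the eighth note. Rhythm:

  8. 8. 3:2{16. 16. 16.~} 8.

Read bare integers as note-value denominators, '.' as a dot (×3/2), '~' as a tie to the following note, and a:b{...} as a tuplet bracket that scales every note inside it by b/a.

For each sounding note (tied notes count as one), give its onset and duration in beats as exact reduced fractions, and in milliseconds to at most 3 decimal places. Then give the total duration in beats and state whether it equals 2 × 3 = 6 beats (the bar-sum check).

1) 0.0ms=0b +514.286ms=3/2b
2) 514.286ms=3/2b +514.286ms=3/2b
3) 1028.571ms=3b +171.429ms=1/2b
4) 1200.0ms=7/2b +171.429ms=1/2b
5) 1371.429ms=4b +685.714ms=2b
Σ=6b of 6 (175bpm 3/8) — PASS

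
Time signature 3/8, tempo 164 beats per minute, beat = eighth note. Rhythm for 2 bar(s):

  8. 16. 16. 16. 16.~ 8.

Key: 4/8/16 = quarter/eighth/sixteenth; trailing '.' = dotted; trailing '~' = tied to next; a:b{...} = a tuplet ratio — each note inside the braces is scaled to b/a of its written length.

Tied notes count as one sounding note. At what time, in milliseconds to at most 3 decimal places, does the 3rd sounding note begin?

note 3 onset = 9/4b = 823.171ms

1. 0.0ms @ 0 + 548.78ms (3/2)
2. 548.78ms @ 3/2 + 274.39ms (3/4)
3. 823.171ms @ 9/4 + 274.39ms (3/4)
4. 1097.561ms @ 3 + 274.39ms (3/4)
5. 1371.951ms @ 15/4 + 823.171ms (9/4)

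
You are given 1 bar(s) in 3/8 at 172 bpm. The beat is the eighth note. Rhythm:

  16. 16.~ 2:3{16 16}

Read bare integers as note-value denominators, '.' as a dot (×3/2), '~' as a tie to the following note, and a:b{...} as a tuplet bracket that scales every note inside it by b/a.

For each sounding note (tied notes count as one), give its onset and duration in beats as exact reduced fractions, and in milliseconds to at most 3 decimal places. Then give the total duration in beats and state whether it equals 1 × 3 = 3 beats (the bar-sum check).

1) 0.0ms=0b +261.628ms=3/4b
2) 261.628ms=3/4b +523.256ms=3/2b
3) 784.884ms=9/4b +261.628ms=3/4b
Σ=3b of 3 (172bpm 3/8) — PASS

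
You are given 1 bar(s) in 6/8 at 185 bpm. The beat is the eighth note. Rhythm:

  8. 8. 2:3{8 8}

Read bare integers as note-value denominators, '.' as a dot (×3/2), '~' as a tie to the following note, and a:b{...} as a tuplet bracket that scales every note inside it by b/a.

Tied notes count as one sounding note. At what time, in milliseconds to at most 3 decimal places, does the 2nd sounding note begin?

1. 0.0ms @ 0 + 486.486ms (3/2)
2. 486.486ms @ 3/2 + 486.486ms (3/2)
3. 972.973ms @ 3 + 486.486ms (3/2)
4. 1459.459ms @ 9/2 + 486.486ms (3/2)

note 2 onset = 3/2b = 486.486ms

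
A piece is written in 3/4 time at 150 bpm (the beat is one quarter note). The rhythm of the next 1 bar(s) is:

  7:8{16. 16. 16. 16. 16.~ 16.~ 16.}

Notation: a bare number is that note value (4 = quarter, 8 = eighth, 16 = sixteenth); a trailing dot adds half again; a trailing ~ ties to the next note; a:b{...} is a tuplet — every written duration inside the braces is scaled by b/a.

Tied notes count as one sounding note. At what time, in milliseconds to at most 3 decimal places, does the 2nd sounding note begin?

1. 0.0ms @ 0 + 171.429ms (3/7)
2. 171.429ms @ 3/7 + 171.429ms (3/7)
3. 342.857ms @ 6/7 + 171.429ms (3/7)
4. 514.286ms @ 9/7 + 171.429ms (3/7)
5. 685.714ms @ 12/7 + 514.286ms (9/7)

note 2 onset = 3/7b = 171.429ms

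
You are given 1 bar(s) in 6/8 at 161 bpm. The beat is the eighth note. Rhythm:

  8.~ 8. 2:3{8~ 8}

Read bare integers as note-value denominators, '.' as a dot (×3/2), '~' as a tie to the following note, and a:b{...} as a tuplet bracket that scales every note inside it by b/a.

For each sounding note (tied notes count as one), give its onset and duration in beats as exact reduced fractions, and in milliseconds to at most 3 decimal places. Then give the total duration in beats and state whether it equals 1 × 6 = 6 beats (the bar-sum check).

1) 0.0ms=0b +1118.012ms=3b
2) 1118.012ms=3b +1118.012ms=3b
Σ=6b of 6 (161bpm 6/8) — PASS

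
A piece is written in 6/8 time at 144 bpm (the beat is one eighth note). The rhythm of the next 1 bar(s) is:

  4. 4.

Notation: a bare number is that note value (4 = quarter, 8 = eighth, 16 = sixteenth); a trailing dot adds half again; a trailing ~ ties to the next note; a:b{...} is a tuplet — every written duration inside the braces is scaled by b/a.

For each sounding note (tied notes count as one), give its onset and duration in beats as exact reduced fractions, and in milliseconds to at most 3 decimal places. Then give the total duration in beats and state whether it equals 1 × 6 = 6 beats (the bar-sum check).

1) 0.0ms=0b +1250.0ms=3b
2) 1250.0ms=3b +1250.0ms=3b
Σ=6b of 6 (144bpm 6/8) — PASS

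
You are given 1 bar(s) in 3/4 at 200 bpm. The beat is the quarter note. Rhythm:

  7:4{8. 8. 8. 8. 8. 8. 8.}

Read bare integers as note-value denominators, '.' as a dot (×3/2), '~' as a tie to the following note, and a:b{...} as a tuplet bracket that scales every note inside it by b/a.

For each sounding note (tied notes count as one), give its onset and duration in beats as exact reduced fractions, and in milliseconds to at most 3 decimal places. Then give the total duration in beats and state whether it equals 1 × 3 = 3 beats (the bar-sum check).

1) 0.0ms=0b +128.571ms=3/7b
2) 128.571ms=3/7b +128.571ms=3/7b
3) 257.143ms=6/7b +128.571ms=3/7b
4) 385.714ms=9/7b +128.571ms=3/7b
5) 514.286ms=12/7b +128.571ms=3/7b
6) 642.857ms=15/7b +128.571ms=3/7b
7) 771.429ms=18/7b +128.571ms=3/7b
Σ=3b of 3 (200bpm 3/4) — PASS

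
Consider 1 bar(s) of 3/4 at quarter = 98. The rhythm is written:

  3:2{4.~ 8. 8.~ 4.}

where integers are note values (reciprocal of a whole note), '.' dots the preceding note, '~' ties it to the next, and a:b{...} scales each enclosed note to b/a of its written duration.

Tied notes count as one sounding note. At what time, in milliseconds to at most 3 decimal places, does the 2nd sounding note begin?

note 2 onset = 3/2b = 918.367ms

1. 0.0ms @ 0 + 918.367ms (3/2)
2. 918.367ms @ 3/2 + 918.367ms (3/2)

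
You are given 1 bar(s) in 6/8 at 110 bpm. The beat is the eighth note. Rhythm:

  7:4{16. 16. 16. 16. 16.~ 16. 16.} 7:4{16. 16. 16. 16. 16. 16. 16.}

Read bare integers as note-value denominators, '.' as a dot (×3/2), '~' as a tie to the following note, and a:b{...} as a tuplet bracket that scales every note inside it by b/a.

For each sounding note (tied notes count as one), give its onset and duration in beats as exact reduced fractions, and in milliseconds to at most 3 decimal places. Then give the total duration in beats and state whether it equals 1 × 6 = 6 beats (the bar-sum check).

1) 0.0ms=0b +233.766ms=3/7b
2) 233.766ms=3/7b +233.766ms=3/7b
3) 467.532ms=6/7b +233.766ms=3/7b
4) 701.299ms=9/7b +233.766ms=3/7b
5) 935.065ms=12/7b +467.532ms=6/7b
6) 1402.597ms=18/7b +233.766ms=3/7b
7) 1636.364ms=3b +233.766ms=3/7b
8) 1870.13ms=24/7b +233.766ms=3/7b
9) 2103.896ms=27/7b +233.766ms=3/7b
10) 2337.662ms=30/7b +233.766ms=3/7b
11) 2571.429ms=33/7b +233.766ms=3/7b
12) 2805.195ms=36/7b +233.766ms=3/7b
13) 3038.961ms=39/7b +233.766ms=3/7b
Σ=6b of 6 (110bpm 6/8) — PASS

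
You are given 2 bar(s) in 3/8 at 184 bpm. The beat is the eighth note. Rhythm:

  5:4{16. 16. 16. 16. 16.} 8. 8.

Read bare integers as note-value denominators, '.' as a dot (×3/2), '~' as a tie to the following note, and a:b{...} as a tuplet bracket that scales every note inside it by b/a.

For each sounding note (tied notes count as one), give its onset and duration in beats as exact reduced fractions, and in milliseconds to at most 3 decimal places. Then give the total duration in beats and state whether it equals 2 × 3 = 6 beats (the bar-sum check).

1) 0.0ms=0b +195.652ms=3/5b
2) 195.652ms=3/5b +195.652ms=3/5b
3) 391.304ms=6/5b +195.652ms=3/5b
4) 586.957ms=9/5b +195.652ms=3/5b
5) 782.609ms=12/5b +195.652ms=3/5b
6) 978.261ms=3b +489.13ms=3/2b
7) 1467.391ms=9/2b +489.13ms=3/2b
Σ=6b of 6 (184bpm 3/8) — PASS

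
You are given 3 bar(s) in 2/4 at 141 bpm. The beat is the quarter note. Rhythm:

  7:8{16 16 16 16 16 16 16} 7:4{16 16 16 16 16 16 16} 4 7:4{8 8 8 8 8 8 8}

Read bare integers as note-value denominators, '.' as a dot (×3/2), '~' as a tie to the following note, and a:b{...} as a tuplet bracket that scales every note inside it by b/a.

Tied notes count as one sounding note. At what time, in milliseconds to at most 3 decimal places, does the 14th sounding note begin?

note 14 onset = 20/7b = 1215.805ms

1. 0.0ms @ 0 + 121.581ms (2/7)
2. 121.581ms @ 2/7 + 121.581ms (2/7)
3. 243.161ms @ 4/7 + 121.581ms (2/7)
4. 364.742ms @ 6/7 + 121.581ms (2/7)
5. 486.322ms @ 8/7 + 121.581ms (2/7)
6. 607.903ms @ 10/7 + 121.581ms (2/7)
7. 729.483ms @ 12/7 + 121.581ms (2/7)
8. 851.064ms @ 2 + 60.79ms (1/7)
9. 911.854ms @ 15/7 + 60.79ms (1/7)
10. 972.644ms @ 16/7 + 60.79ms (1/7)
11. 1033.435ms @ 17/7 + 60.79ms (1/7)
12. 1094.225ms @ 18/7 + 60.79ms (1/7)
13. 1155.015ms @ 19/7 + 60.79ms (1/7)
14. 1215.805ms @ 20/7 + 60.79ms (1/7)
15. 1276.596ms @ 3 + 425.532ms (1)
16. 1702.128ms @ 4 + 121.581ms (2/7)
17. 1823.708ms @ 30/7 + 121.581ms (2/7)
18. 1945.289ms @ 32/7 + 121.581ms (2/7)
19. 2066.869ms @ 34/7 + 121.581ms (2/7)
20. 2188.45ms @ 36/7 + 121.581ms (2/7)
21. 2310.03ms @ 38/7 + 121.581ms (2/7)
22. 2431.611ms @ 40/7 + 121.581ms (2/7)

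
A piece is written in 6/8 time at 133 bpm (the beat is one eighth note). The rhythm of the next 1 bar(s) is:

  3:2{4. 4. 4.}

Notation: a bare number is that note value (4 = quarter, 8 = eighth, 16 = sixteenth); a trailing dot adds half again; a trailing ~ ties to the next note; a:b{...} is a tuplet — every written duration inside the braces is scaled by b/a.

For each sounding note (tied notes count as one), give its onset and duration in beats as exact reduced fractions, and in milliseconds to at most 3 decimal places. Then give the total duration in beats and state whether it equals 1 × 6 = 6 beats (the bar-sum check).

1) 0.0ms=0b +902.256ms=2b
2) 902.256ms=2b +902.256ms=2b
3) 1804.511ms=4b +902.256ms=2b
Σ=6b of 6 (133bpm 6/8) — PASS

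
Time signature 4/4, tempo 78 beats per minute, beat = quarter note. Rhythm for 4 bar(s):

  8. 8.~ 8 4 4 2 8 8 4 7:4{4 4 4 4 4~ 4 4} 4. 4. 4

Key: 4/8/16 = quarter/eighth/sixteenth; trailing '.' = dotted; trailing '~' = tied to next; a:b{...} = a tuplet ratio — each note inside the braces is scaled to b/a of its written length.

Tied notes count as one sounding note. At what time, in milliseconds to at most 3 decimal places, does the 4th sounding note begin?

1. 0.0ms @ 0 + 576.923ms (3/4)
2. 576.923ms @ 3/4 + 961.538ms (5/4)
3. 1538.462ms @ 2 + 769.231ms (1)
4. 2307.692ms @ 3 + 769.231ms (1)
5. 3076.923ms @ 4 + 1538.462ms (2)
6. 4615.385ms @ 6 + 384.615ms (1/2)
7. 5000.0ms @ 13/2 + 384.615ms (1/2)
8. 5384.615ms @ 7 + 769.231ms (1)
9. 6153.846ms @ 8 + 439.56ms (4/7)
10. 6593.407ms @ 60/7 + 439.56ms (4/7)
11. 7032.967ms @ 64/7 + 439.56ms (4/7)
12. 7472.527ms @ 68/7 + 439.56ms (4/7)
13. 7912.088ms @ 72/7 + 879.121ms (8/7)
14. 8791.209ms @ 80/7 + 439.56ms (4/7)
15. 9230.769ms @ 12 + 1153.846ms (3/2)
16. 10384.615ms @ 27/2 + 1153.846ms (3/2)
17. 11538.462ms @ 15 + 769.231ms (1)

note 4 onset = 3b = 2307.692ms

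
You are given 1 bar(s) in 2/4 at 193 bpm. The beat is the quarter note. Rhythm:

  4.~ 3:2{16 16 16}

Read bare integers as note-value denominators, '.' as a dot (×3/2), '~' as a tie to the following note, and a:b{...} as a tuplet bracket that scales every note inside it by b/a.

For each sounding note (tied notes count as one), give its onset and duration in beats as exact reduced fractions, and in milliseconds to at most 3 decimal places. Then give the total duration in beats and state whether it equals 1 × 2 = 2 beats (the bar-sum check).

1) 0.0ms=0b +518.135ms=5/3b
2) 518.135ms=5/3b +51.813ms=1/6b
3) 569.948ms=11/6b +51.813ms=1/6b
Σ=2b of 2 (193bpm 2/4) — PASS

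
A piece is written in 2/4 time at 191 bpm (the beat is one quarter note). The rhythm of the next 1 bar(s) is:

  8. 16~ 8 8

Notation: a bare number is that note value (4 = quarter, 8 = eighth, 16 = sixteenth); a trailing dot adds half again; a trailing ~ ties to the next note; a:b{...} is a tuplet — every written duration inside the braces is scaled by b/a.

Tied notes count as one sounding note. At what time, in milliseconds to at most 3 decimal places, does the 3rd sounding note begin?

1. 0.0ms @ 0 + 235.602ms (3/4)
2. 235.602ms @ 3/4 + 235.602ms (3/4)
3. 471.204ms @ 3/2 + 157.068ms (1/2)

note 3 onset = 3/2b = 471.204ms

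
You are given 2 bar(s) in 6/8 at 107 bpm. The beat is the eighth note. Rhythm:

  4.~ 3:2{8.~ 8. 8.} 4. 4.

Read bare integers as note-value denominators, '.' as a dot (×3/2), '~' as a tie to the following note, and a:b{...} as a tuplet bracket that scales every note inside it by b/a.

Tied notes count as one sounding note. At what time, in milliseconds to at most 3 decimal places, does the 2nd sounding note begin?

1. 0.0ms @ 0 + 2803.738ms (5)
2. 2803.738ms @ 5 + 560.748ms (1)
3. 3364.486ms @ 6 + 1682.243ms (3)
4. 5046.729ms @ 9 + 1682.243ms (3)

note 2 onset = 5b = 2803.738ms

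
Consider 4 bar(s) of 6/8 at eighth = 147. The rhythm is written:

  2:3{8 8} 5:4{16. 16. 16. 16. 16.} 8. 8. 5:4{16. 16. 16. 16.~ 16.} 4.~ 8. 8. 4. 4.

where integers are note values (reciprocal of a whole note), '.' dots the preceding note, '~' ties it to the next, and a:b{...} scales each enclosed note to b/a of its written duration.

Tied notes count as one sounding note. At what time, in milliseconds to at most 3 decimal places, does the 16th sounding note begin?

1. 0.0ms @ 0 + 612.245ms (3/2)
2. 612.245ms @ 3/2 + 612.245ms (3/2)
3. 1224.49ms @ 3 + 244.898ms (3/5)
4. 1469.388ms @ 18/5 + 244.898ms (3/5)
5. 1714.286ms @ 21/5 + 244.898ms (3/5)
6. 1959.184ms @ 24/5 + 244.898ms (3/5)
7. 2204.082ms @ 27/5 + 244.898ms (3/5)
8. 2448.98ms @ 6 + 612.245ms (3/2)
9. 3061.224ms @ 15/2 + 612.245ms (3/2)
10. 3673.469ms @ 9 + 244.898ms (3/5)
11. 3918.367ms @ 48/5 + 244.898ms (3/5)
12. 4163.265ms @ 51/5 + 244.898ms (3/5)
13. 4408.163ms @ 54/5 + 489.796ms (6/5)
14. 4897.959ms @ 12 + 1836.735ms (9/2)
15. 6734.694ms @ 33/2 + 612.245ms (3/2)
16. 7346.939ms @ 18 + 1224.49ms (3)
17. 8571.429ms @ 21 + 1224.49ms (3)

note 16 onset = 18b = 7346.939ms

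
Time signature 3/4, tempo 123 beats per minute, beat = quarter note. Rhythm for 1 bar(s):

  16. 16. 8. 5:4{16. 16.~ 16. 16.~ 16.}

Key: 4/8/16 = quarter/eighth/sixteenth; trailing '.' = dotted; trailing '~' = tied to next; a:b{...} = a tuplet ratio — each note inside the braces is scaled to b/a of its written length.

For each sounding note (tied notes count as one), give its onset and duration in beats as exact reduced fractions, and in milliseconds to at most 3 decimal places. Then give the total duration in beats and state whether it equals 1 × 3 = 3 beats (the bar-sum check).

1) 0.0ms=0b +182.927ms=3/8b
2) 182.927ms=3/8b +182.927ms=3/8b
3) 365.854ms=3/4b +365.854ms=3/4b
4) 731.707ms=3/2b +146.341ms=3/10b
5) 878.049ms=9/5b +292.683ms=3/5b
6) 1170.732ms=12/5b +292.683ms=3/5b
Σ=3b of 3 (123bpm 3/4) — PASS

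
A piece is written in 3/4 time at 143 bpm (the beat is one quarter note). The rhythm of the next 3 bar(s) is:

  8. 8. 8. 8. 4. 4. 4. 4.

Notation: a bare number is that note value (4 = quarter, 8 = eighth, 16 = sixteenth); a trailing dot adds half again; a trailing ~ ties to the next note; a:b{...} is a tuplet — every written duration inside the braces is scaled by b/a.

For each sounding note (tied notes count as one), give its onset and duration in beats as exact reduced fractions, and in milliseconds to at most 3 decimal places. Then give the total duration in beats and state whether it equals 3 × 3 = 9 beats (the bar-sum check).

1) 0.0ms=0b +314.685ms=3/4b
2) 314.685ms=3/4b +314.685ms=3/4b
3) 629.371ms=3/2b +314.685ms=3/4b
4) 944.056ms=9/4b +314.685ms=3/4b
5) 1258.741ms=3b +629.371ms=3/2b
6) 1888.112ms=9/2b +629.371ms=3/2b
7) 2517.483ms=6b +629.371ms=3/2b
8) 3146.853ms=15/2b +629.371ms=3/2b
Σ=9b of 9 (143bpm 3/4) — PASS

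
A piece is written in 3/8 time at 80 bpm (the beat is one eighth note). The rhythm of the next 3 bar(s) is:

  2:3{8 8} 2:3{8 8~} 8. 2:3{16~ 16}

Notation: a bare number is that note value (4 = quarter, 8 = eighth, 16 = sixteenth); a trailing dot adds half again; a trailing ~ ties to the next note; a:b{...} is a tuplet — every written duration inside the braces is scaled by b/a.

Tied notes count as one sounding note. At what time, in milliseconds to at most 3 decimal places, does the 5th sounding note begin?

1. 0.0ms @ 0 + 1125.0ms (3/2)
2. 1125.0ms @ 3/2 + 1125.0ms (3/2)
3. 2250.0ms @ 3 + 1125.0ms (3/2)
4. 3375.0ms @ 9/2 + 2250.0ms (3)
5. 5625.0ms @ 15/2 + 1125.0ms (3/2)

note 5 onset = 15/2b = 5625.0ms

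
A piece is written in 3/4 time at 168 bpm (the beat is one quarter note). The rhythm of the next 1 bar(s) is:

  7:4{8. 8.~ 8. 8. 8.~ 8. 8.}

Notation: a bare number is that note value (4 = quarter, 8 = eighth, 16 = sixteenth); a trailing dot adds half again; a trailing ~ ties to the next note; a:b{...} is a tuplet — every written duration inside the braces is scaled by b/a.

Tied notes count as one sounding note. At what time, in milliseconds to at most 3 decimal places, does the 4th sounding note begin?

note 4 onset = 12/7b = 612.245ms

1. 0.0ms @ 0 + 153.061ms (3/7)
2. 153.061ms @ 3/7 + 306.122ms (6/7)
3. 459.184ms @ 9/7 + 153.061ms (3/7)
4. 612.245ms @ 12/7 + 306.122ms (6/7)
5. 918.367ms @ 18/7 + 153.061ms (3/7)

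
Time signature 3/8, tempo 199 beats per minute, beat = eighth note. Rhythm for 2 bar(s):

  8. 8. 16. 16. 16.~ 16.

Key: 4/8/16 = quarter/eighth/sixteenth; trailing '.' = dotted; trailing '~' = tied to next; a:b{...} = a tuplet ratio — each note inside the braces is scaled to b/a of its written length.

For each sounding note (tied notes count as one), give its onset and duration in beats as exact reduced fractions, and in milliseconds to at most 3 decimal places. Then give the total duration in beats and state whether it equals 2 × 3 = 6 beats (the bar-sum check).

1) 0.0ms=0b +452.261ms=3/2b
2) 452.261ms=3/2b +452.261ms=3/2b
3) 904.523ms=3b +226.131ms=3/4b
4) 1130.653ms=15/4b +226.131ms=3/4b
5) 1356.784ms=9/2b +452.261ms=3/2b
Σ=6b of 6 (199bpm 3/8) — PASS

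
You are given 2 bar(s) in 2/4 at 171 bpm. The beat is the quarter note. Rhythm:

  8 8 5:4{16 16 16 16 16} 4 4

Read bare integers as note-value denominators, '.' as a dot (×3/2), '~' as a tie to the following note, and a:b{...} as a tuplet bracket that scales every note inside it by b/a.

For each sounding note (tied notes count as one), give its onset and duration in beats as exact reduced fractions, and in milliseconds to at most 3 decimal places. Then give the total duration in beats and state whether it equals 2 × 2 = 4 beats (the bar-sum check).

1) 0.0ms=0b +175.439ms=1/2b
2) 175.439ms=1/2b +175.439ms=1/2b
3) 350.877ms=1b +70.175ms=1/5b
4) 421.053ms=6/5b +70.175ms=1/5b
5) 491.228ms=7/5b +70.175ms=1/5b
6) 561.404ms=8/5b +70.175ms=1/5b
7) 631.579ms=9/5b +70.175ms=1/5b
8) 701.754ms=2b +350.877ms=1b
9) 1052.632ms=3b +350.877ms=1b
Σ=4b of 4 (171bpm 2/4) — PASS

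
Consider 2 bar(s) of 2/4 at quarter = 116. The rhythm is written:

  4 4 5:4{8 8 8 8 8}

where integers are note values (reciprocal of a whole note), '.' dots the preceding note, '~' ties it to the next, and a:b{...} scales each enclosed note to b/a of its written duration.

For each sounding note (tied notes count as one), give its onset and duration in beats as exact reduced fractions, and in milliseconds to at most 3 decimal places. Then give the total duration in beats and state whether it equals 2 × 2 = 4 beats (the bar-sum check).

1) 0.0ms=0b +517.241ms=1b
2) 517.241ms=1b +517.241ms=1b
3) 1034.483ms=2b +206.897ms=2/5b
4) 1241.379ms=12/5b +206.897ms=2/5b
5) 1448.276ms=14/5b +206.897ms=2/5b
6) 1655.172ms=16/5b +206.897ms=2/5b
7) 1862.069ms=18/5b +206.897ms=2/5b
Σ=4b of 4 (116bpm 2/4) — PASS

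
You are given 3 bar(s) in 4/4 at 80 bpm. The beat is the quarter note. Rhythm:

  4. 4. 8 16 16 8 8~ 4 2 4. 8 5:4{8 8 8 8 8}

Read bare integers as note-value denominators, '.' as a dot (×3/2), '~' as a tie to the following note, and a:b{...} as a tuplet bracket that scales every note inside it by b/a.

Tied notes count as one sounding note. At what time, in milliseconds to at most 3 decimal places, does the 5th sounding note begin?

note 5 onset = 15/4b = 2812.5ms

1. 0.0ms @ 0 + 1125.0ms (3/2)
2. 1125.0ms @ 3/2 + 1125.0ms (3/2)
3. 2250.0ms @ 3 + 375.0ms (1/2)
4. 2625.0ms @ 7/2 + 187.5ms (1/4)
5. 2812.5ms @ 15/4 + 187.5ms (1/4)
6. 3000.0ms @ 4 + 375.0ms (1/2)
7. 3375.0ms @ 9/2 + 1125.0ms (3/2)
8. 4500.0ms @ 6 + 1500.0ms (2)
9. 6000.0ms @ 8 + 1125.0ms (3/2)
10. 7125.0ms @ 19/2 + 375.0ms (1/2)
11. 7500.0ms @ 10 + 300.0ms (2/5)
12. 7800.0ms @ 52/5 + 300.0ms (2/5)
13. 8100.0ms @ 54/5 + 300.0ms (2/5)
14. 8400.0ms @ 56/5 + 300.0ms (2/5)
15. 8700.0ms @ 58/5 + 300.0ms (2/5)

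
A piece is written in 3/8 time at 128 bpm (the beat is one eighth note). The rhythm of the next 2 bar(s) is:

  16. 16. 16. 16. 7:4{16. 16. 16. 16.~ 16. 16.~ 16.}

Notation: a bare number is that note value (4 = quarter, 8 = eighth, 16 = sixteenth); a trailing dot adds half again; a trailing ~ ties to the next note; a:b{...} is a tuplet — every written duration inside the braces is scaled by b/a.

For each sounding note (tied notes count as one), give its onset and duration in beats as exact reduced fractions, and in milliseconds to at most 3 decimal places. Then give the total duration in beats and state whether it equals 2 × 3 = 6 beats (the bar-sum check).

1) 0.0ms=0b +351.562ms=3/4b
2) 351.562ms=3/4b +351.562ms=3/4b
3) 703.125ms=3/2b +351.562ms=3/4b
4) 1054.688ms=9/4b +351.562ms=3/4b
5) 1406.25ms=3b +200.893ms=3/7b
6) 1607.143ms=24/7b +200.893ms=3/7b
7) 1808.036ms=27/7b +200.893ms=3/7b
8) 2008.929ms=30/7b +401.786ms=6/7b
9) 2410.714ms=36/7b +401.786ms=6/7b
Σ=6b of 6 (128bpm 3/8) — PASS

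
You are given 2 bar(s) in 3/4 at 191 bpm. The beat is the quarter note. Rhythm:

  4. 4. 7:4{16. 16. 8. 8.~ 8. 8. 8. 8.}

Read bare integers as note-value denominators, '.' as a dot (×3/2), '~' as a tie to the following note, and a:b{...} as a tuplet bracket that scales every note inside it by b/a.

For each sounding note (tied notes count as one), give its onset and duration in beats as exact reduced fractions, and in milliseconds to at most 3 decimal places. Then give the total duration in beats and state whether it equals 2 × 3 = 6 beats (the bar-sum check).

1) 0.0ms=0b +471.204ms=3/2b
2) 471.204ms=3/2b +471.204ms=3/2b
3) 942.408ms=3b +67.315ms=3/14b
4) 1009.723ms=45/14b +67.315ms=3/14b
5) 1077.038ms=24/7b +134.63ms=3/7b
6) 1211.668ms=27/7b +269.26ms=6/7b
7) 1480.927ms=33/7b +134.63ms=3/7b
8) 1615.557ms=36/7b +134.63ms=3/7b
9) 1750.187ms=39/7b +134.63ms=3/7b
Σ=6b of 6 (191bpm 3/4) — PASS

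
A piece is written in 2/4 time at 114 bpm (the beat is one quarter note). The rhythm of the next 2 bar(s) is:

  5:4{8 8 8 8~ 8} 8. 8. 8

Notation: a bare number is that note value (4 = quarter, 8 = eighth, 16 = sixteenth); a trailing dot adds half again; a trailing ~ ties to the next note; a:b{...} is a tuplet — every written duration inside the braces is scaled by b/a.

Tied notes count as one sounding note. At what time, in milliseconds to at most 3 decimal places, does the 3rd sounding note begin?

1. 0.0ms @ 0 + 210.526ms (2/5)
2. 210.526ms @ 2/5 + 210.526ms (2/5)
3. 421.053ms @ 4/5 + 210.526ms (2/5)
4. 631.579ms @ 6/5 + 421.053ms (4/5)
5. 1052.632ms @ 2 + 394.737ms (3/4)
6. 1447.368ms @ 11/4 + 394.737ms (3/4)
7. 1842.105ms @ 7/2 + 263.158ms (1/2)

note 3 onset = 4/5b = 421.053ms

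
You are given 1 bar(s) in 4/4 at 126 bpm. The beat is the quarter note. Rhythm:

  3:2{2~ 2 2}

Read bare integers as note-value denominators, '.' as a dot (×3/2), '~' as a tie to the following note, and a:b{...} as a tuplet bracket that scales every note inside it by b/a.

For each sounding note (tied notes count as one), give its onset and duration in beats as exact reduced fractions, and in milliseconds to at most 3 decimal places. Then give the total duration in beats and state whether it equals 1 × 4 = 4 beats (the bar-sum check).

1) 0.0ms=0b +1269.841ms=8/3b
2) 1269.841ms=8/3b +634.921ms=4/3b
Σ=4b of 4 (126bpm 4/4) — PASS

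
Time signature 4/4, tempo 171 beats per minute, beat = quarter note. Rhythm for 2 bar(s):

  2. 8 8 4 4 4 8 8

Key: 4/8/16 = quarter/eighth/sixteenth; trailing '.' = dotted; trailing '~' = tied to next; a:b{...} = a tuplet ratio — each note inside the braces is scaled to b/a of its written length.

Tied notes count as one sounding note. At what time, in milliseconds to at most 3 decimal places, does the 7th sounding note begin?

note 7 onset = 7b = 2456.14ms

1. 0.0ms @ 0 + 1052.632ms (3)
2. 1052.632ms @ 3 + 175.439ms (1/2)
3. 1228.07ms @ 7/2 + 175.439ms (1/2)
4. 1403.509ms @ 4 + 350.877ms (1)
5. 1754.386ms @ 5 + 350.877ms (1)
6. 2105.263ms @ 6 + 350.877ms (1)
7. 2456.14ms @ 7 + 175.439ms (1/2)
8. 2631.579ms @ 15/2 + 175.439ms (1/2)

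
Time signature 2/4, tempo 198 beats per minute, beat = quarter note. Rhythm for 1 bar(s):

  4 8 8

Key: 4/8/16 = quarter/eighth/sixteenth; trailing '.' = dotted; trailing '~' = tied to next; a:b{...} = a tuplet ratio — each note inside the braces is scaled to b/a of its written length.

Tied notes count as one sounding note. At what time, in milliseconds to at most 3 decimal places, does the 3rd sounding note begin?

note 3 onset = 3/2b = 454.545ms

1. 0.0ms @ 0 + 303.03ms (1)
2. 303.03ms @ 1 + 151.515ms (1/2)
3. 454.545ms @ 3/2 + 151.515ms (1/2)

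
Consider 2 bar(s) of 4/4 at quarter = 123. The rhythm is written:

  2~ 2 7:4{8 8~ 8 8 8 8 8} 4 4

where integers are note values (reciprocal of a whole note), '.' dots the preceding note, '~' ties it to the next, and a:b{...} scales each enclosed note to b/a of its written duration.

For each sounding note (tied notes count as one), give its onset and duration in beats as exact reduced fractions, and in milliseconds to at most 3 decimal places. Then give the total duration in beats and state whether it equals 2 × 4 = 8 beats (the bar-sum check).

1) 0.0ms=0b +1951.22ms=4b
2) 1951.22ms=4b +139.373ms=2/7b
3) 2090.592ms=30/7b +278.746ms=4/7b
4) 2369.338ms=34/7b +139.373ms=2/7b
5) 2508.711ms=36/7b +139.373ms=2/7b
6) 2648.084ms=38/7b +139.373ms=2/7b
7) 2787.456ms=40/7b +139.373ms=2/7b
8) 2926.829ms=6b +487.805ms=1b
9) 3414.634ms=7b +487.805ms=1b
Σ=8b of 8 (123bpm 4/4) — PASS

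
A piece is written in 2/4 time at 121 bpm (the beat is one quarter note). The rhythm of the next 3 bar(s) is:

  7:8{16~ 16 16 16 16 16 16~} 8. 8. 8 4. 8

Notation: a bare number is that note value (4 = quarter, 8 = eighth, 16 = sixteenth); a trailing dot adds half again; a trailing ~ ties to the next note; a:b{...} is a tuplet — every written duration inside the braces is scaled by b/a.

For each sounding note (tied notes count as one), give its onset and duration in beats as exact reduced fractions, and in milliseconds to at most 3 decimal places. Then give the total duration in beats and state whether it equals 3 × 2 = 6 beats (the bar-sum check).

1) 0.0ms=0b +283.353ms=4/7b
2) 283.353ms=4/7b +141.677ms=2/7b
3) 425.03ms=6/7b +141.677ms=2/7b
4) 566.706ms=8/7b +141.677ms=2/7b
5) 708.383ms=10/7b +141.677ms=2/7b
6) 850.059ms=12/7b +513.577ms=29/28b
7) 1363.636ms=11/4b +371.901ms=3/4b
8) 1735.537ms=7/2b +247.934ms=1/2b
9) 1983.471ms=4b +743.802ms=3/2b
10) 2727.273ms=11/2b +247.934ms=1/2b
Σ=6b of 6 (121bpm 2/4) — PASS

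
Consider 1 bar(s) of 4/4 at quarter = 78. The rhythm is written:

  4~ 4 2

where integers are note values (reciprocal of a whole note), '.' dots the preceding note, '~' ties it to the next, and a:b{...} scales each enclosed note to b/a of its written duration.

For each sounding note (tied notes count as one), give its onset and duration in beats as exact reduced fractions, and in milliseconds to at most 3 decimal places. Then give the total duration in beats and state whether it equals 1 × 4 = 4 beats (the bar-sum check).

1) 0.0ms=0b +1538.462ms=2b
2) 1538.462ms=2b +1538.462ms=2b
Σ=4b of 4 (78bpm 4/4) — PASS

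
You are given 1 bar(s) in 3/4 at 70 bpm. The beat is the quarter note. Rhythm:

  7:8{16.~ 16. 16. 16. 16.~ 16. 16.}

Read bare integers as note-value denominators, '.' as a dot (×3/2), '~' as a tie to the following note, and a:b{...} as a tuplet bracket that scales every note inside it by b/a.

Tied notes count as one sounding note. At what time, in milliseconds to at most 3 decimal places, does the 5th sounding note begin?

1. 0.0ms @ 0 + 734.694ms (6/7)
2. 734.694ms @ 6/7 + 367.347ms (3/7)
3. 1102.041ms @ 9/7 + 367.347ms (3/7)
4. 1469.388ms @ 12/7 + 734.694ms (6/7)
5. 2204.082ms @ 18/7 + 367.347ms (3/7)

note 5 onset = 18/7b = 2204.082ms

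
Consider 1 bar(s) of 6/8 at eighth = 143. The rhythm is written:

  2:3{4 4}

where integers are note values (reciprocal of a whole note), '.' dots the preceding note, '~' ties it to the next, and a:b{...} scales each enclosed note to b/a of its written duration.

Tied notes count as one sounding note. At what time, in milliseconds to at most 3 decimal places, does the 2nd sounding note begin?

1. 0.0ms @ 0 + 1258.741ms (3)
2. 1258.741ms @ 3 + 1258.741ms (3)

note 2 onset = 3b = 1258.741ms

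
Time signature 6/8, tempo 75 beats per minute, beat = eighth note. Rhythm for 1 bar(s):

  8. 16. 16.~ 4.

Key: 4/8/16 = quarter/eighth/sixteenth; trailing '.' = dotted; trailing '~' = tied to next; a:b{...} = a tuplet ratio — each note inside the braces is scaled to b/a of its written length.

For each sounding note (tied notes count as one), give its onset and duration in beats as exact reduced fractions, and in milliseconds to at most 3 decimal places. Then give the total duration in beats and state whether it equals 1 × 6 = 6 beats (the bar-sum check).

1) 0.0ms=0b +1200.0ms=3/2b
2) 1200.0ms=3/2b +600.0ms=3/4b
3) 1800.0ms=9/4b +3000.0ms=15/4b
Σ=6b of 6 (75bpm 6/8) — PASS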